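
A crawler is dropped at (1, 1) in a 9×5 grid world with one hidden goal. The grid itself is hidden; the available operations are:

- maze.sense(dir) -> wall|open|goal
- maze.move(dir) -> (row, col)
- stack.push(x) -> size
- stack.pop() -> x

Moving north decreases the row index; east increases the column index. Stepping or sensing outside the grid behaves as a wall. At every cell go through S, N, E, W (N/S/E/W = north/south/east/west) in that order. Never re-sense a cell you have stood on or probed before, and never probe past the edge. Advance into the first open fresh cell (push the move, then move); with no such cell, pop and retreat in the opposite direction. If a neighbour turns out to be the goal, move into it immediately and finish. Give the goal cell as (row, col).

> maze.sense dir=south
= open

> stack.push x=south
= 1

> maze.move dir=south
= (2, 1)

> maze.sense dir=south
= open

> stack.push x=south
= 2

> maze.move dir=south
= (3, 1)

> maze.sense dir=south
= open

> stack.push x=south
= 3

> maze.move dir=south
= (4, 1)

> maze.sense dir=south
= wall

> maze.sense dir=east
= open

> stack.push x=east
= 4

> maze.move dir=east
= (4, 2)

> maze.sense dir=south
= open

> stack.push x=south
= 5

> maze.move dir=south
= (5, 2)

> maze.sense dir=south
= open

> stack.push x=south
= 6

> maze.move dir=south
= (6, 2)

> maze.sense dir=south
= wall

> maze.sense dir=east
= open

> stack.push x=east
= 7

> maze.move dir=east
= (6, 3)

> maze.sense dir=south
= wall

> maze.sense dir=north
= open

> stack.push x=north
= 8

> maze.move dir=north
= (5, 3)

> maze.sense dir=north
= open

> stack.push x=north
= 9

> maze.move dir=north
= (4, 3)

> maze.sense dir=north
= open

> stack.push x=north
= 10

> maze.move dir=north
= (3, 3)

> maze.sense dir=north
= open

> stack.push x=north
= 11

> maze.move dir=north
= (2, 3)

> maze.sense dir=north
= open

> stack.push x=north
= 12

> maze.move dir=north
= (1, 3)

> maze.sense dir=north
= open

> stack.push x=north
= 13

> maze.move dir=north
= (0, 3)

> maze.sense dir=east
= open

> stack.push x=east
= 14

> maze.move dir=east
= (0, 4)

> maze.sense dir=south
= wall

> stack.pop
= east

> maze.move dir=west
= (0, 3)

> maze.sense dir=west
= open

> stack.push x=west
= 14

> maze.move dir=west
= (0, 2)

> maze.sense dir=south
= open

> stack.push x=south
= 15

> maze.move dir=south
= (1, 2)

> maze.sense dir=south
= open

> stack.push x=south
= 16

> maze.move dir=south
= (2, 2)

> maze.sense dir=south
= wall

> stack.pop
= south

> maze.move dir=north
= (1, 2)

> stack.pop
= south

> maze.move dir=north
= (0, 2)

> maze.sense dir=west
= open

> stack.push x=west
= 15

> maze.move dir=west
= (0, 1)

> maze.sense dir=west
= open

> stack.push x=west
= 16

> maze.move dir=west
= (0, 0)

> maze.sense dir=south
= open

> stack.push x=south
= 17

> maze.move dir=south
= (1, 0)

> maze.sense dir=south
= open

> stack.push x=south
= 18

> maze.move dir=south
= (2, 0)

> maze.sense dir=south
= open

> stack.push x=south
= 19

> maze.move dir=south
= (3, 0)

> maze.sense dir=south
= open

> stack.push x=south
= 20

> maze.move dir=south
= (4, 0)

> maze.sense dir=south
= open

> stack.push x=south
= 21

> maze.move dir=south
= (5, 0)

> maze.sense dir=south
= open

> stack.push x=south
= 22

> maze.move dir=south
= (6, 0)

> maze.sense dir=south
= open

> stack.push x=south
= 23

> maze.move dir=south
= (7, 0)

> maze.sense dir=south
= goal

> maze.move dir=south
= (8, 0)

Answer: (8, 0)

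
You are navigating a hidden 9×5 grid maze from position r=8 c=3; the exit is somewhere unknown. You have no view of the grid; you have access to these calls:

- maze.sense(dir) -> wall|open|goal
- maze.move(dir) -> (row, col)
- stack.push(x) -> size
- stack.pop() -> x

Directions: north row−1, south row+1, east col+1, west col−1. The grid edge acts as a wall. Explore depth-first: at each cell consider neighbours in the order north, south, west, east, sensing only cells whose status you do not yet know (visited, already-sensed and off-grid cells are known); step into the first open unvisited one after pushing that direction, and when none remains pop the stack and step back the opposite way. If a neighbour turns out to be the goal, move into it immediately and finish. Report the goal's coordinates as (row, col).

>> sense(dir='north')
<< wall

>> sense(dir='west')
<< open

>> push(x='west')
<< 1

>> move(dir='west')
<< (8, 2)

>> sense(dir='north')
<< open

>> push(x='north')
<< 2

>> move(dir='north')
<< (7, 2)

>> sense(dir='north')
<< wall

>> sense(dir='west')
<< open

>> push(x='west')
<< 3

>> move(dir='west')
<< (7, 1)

>> sense(dir='north')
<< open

>> push(x='north')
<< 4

>> move(dir='north')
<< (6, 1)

>> sense(dir='north')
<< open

>> push(x='north')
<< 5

>> move(dir='north')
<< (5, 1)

>> sense(dir='north')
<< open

>> push(x='north')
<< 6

>> move(dir='north')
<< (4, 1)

>> sense(dir='north')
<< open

>> push(x='north')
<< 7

>> move(dir='north')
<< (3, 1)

>> sense(dir='north')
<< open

>> push(x='north')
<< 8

>> move(dir='north')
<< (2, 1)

>> sense(dir='north')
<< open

>> push(x='north')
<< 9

>> move(dir='north')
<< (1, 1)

>> sense(dir='north')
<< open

>> push(x='north')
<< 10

>> move(dir='north')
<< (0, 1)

>> sense(dir='west')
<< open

>> push(x='west')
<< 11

>> move(dir='west')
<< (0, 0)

>> sense(dir='south')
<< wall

>> pop()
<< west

>> move(dir='east')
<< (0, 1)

>> sense(dir='east')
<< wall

>> pop()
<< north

>> move(dir='south')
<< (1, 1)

>> sense(dir='east')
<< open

>> push(x='east')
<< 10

>> move(dir='east')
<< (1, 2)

>> sense(dir='south')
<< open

>> push(x='south')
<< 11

>> move(dir='south')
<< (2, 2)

>> sense(dir='south')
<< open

>> push(x='south')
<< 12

>> move(dir='south')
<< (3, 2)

>> sense(dir='south')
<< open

>> push(x='south')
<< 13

>> move(dir='south')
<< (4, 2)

>> sense(dir='south')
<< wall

>> sense(dir='east')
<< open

>> push(x='east')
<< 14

>> move(dir='east')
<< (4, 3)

>> sense(dir='north')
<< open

>> push(x='north')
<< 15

>> move(dir='north')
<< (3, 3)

>> sense(dir='north')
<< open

>> push(x='north')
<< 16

>> move(dir='north')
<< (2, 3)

>> sense(dir='north')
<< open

>> push(x='north')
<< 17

>> move(dir='north')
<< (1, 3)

>> sense(dir='north')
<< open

>> push(x='north')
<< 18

>> move(dir='north')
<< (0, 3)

>> sense(dir='east')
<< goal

>> move(dir='east')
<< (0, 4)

Answer: (0, 4)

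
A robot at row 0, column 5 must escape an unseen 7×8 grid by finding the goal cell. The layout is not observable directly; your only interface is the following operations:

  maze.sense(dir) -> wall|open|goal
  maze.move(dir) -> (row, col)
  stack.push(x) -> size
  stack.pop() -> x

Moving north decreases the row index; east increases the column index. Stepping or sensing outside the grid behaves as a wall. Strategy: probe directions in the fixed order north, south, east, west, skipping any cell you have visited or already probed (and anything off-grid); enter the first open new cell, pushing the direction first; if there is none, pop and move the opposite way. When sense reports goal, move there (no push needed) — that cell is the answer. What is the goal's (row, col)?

CALL maze.sense[dir='south']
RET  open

CALL stack.push[x='south']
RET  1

CALL maze.move[dir='south']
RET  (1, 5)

CALL maze.sense[dir='south']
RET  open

CALL stack.push[x='south']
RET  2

CALL maze.move[dir='south']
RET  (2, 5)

CALL maze.sense[dir='south']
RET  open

CALL stack.push[x='south']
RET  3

CALL maze.move[dir='south']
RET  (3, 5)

CALL maze.sense[dir='south']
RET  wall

CALL maze.sense[dir='east']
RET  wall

CALL maze.sense[dir='west']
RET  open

CALL stack.push[x='west']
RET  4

CALL maze.move[dir='west']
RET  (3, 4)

CALL maze.sense[dir='north']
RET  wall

CALL maze.sense[dir='south']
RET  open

CALL stack.push[x='south']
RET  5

CALL maze.move[dir='south']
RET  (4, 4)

CALL maze.sense[dir='south']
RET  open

CALL stack.push[x='south']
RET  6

CALL maze.move[dir='south']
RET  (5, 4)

CALL maze.sense[dir='south']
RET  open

CALL stack.push[x='south']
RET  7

CALL maze.move[dir='south']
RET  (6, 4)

CALL maze.sense[dir='east']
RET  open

CALL stack.push[x='east']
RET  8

CALL maze.move[dir='east']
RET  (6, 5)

CALL maze.sense[dir='north']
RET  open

CALL stack.push[x='north']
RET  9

CALL maze.move[dir='north']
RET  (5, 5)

CALL maze.sense[dir='east']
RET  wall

CALL stack.pop[]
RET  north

CALL maze.move[dir='south']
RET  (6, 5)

CALL maze.sense[dir='east']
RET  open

CALL stack.push[x='east']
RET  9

CALL maze.move[dir='east']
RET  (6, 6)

CALL maze.sense[dir='east']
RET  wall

CALL stack.pop[]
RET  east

CALL maze.move[dir='west']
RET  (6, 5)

CALL stack.pop[]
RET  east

CALL maze.move[dir='west']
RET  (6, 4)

CALL maze.sense[dir='west']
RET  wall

CALL stack.pop[]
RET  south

CALL maze.move[dir='north']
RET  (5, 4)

CALL maze.sense[dir='west']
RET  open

CALL stack.push[x='west']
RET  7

CALL maze.move[dir='west']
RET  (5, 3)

CALL maze.sense[dir='north']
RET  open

CALL stack.push[x='north']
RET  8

CALL maze.move[dir='north']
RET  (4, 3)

CALL maze.sense[dir='north']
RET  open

CALL stack.push[x='north']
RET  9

CALL maze.move[dir='north']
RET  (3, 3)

CALL maze.sense[dir='north']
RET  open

CALL stack.push[x='north']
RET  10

CALL maze.move[dir='north']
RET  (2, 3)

CALL maze.sense[dir='north']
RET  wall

CALL maze.sense[dir='west']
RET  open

CALL stack.push[x='west']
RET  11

CALL maze.move[dir='west']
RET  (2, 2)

CALL maze.sense[dir='north']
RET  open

CALL stack.push[x='north']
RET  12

CALL maze.move[dir='north']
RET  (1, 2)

CALL maze.sense[dir='north']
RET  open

CALL stack.push[x='north']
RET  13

CALL maze.move[dir='north']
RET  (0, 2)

CALL maze.sense[dir='east']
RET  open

CALL stack.push[x='east']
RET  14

CALL maze.move[dir='east']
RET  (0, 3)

CALL maze.sense[dir='east']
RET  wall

CALL stack.pop[]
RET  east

CALL maze.move[dir='west']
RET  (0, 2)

CALL maze.sense[dir='west']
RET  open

CALL stack.push[x='west']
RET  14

CALL maze.move[dir='west']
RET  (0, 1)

CALL maze.sense[dir='south']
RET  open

CALL stack.push[x='south']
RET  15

CALL maze.move[dir='south']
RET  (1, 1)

CALL maze.sense[dir='south']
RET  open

CALL stack.push[x='south']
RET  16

CALL maze.move[dir='south']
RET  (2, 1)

CALL maze.sense[dir='south']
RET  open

CALL stack.push[x='south']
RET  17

CALL maze.move[dir='south']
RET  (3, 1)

CALL maze.sense[dir='south']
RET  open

CALL stack.push[x='south']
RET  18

CALL maze.move[dir='south']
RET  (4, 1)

CALL maze.sense[dir='south']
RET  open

CALL stack.push[x='south']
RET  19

CALL maze.move[dir='south']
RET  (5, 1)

CALL maze.sense[dir='south']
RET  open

CALL stack.push[x='south']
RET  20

CALL maze.move[dir='south']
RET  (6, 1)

CALL maze.sense[dir='east']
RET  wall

CALL maze.sense[dir='west']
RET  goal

CALL maze.move[dir='west']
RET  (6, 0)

Answer: (6, 0)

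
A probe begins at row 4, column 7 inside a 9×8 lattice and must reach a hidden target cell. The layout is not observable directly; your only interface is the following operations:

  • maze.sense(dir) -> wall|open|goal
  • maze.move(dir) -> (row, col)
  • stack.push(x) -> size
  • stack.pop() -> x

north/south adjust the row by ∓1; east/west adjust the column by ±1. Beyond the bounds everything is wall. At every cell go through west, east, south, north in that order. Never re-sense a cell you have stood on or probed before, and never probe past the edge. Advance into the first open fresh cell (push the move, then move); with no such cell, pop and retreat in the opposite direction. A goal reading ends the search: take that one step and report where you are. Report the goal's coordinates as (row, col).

→ maze.sense(dir='west')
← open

→ stack.push(x='west')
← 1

→ maze.move(dir='west')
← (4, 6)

→ maze.sense(dir='west')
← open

→ stack.push(x='west')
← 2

→ maze.move(dir='west')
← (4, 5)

→ maze.sense(dir='west')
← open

→ stack.push(x='west')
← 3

→ maze.move(dir='west')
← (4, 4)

→ maze.sense(dir='west')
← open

→ stack.push(x='west')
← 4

→ maze.move(dir='west')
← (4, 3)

→ maze.sense(dir='west')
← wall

→ maze.sense(dir='south')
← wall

→ maze.sense(dir='north')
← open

→ stack.push(x='north')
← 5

→ maze.move(dir='north')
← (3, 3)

→ maze.sense(dir='west')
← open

→ stack.push(x='west')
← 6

→ maze.move(dir='west')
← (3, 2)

→ maze.sense(dir='west')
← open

→ stack.push(x='west')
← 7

→ maze.move(dir='west')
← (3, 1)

→ maze.sense(dir='west')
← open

→ stack.push(x='west')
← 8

→ maze.move(dir='west')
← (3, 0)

→ maze.sense(dir='south')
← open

→ stack.push(x='south')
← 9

→ maze.move(dir='south')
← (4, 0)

→ maze.sense(dir='east')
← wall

→ maze.sense(dir='south')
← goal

→ maze.move(dir='south')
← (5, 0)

Answer: (5, 0)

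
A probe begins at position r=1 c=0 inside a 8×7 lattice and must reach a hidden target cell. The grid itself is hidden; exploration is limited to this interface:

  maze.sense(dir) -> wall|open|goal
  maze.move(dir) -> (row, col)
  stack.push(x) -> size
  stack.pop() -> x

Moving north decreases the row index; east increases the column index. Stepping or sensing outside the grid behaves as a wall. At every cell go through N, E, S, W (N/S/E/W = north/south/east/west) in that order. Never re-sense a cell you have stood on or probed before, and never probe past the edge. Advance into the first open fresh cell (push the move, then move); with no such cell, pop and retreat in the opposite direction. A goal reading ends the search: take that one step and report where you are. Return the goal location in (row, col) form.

I invoke maze.sense using north, which returns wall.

Using maze.sense using east, — result: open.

Then stack.push using east, which returns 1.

I invoke maze.move using east, giving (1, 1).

I use maze.sense using north, which returns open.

Then stack.push using north, which returns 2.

I call maze.move using north, and see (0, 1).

I run maze.sense using east, and get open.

Now I run stack.push using east, and get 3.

Using maze.move using east, : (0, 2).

I call maze.sense using east, yielding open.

Next I call stack.push using east, → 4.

Using maze.move using east, and get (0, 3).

I call maze.sense using east, → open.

I call stack.push using east, : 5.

Now I run maze.move using east, → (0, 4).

Using maze.sense using east, → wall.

I run maze.sense using south, yielding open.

Then stack.push using south, giving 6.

Next I call maze.move using south, → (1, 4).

Then maze.sense using east, and see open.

Then stack.push using east, yielding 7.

Next I call maze.move using east, which returns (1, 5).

Invoking maze.sense using east, : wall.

Calling maze.sense using south, and get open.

Using stack.push using south, yielding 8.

I invoke maze.move using south, and observe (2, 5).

I use maze.sense using east, giving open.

I try stack.push using east, giving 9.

I call maze.move using east, and get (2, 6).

Using maze.sense using south, which returns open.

I run stack.push using south, and get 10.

I invoke maze.move using south, → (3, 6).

Calling maze.sense using south, and see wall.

Then maze.sense using west, and observe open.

Invoking stack.push using west, and observe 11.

I call maze.move using west, — result: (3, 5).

Then maze.sense using south, : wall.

I try maze.sense using west, : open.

I invoke stack.push using west, giving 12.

Invoking maze.move using west, and get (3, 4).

Next I call maze.sense using north, : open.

Using stack.push using north, : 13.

I run maze.move using north, yielding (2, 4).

I try maze.sense using west, → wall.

Now I run stack.pop(), and see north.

Using maze.move using south, and observe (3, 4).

I call maze.sense using south, and get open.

I call stack.push using south, and observe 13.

Now I run maze.move using south, and see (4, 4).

Using maze.sense using south, → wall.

I use maze.sense using west, → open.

I run stack.push using west, and get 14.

I call maze.move using west, yielding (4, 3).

Calling maze.sense using north, — result: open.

Now I run stack.push using north, and observe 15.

I run maze.move using north, — result: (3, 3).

Calling maze.sense using west, which returns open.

Now I run stack.push using west, giving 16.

Next I call maze.move using west, and see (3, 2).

Invoking maze.sense using north, — result: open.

Using stack.push using north, → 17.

Next I call maze.move using north, yielding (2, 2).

Then maze.sense using north, yielding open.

I invoke stack.push using north, yielding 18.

I call maze.move using north, and get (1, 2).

Next I call maze.sense using east, yielding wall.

I run stack.pop, and get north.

I run maze.move using south, → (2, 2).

Next I call maze.sense using west, which returns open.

Now I run stack.push using west, : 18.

Using maze.move using west, yielding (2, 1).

Using maze.sense using south, which returns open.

I invoke stack.push using south, — result: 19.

Invoking maze.move using south, and get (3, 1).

I try maze.sense using south, → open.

Then stack.push using south, → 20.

I try maze.move using south, and see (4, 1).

I use maze.sense using east, — result: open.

I run stack.push using east, yielding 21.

Now I run maze.move using east, giving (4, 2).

I run maze.sense using south, which returns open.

Invoking stack.push using south, → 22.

I run maze.move using south, — result: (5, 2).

Calling maze.sense using east, yielding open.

Using stack.push using east, : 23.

Next I call maze.move using east, — result: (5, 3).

Calling maze.sense using south, and see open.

I run stack.push using south, → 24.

I run maze.move using south, and observe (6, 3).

I use maze.sense using east, yielding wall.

I run maze.sense using south, : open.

Invoking stack.push using south, and see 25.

Invoking maze.move using south, : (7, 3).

Invoking maze.sense using east, : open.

Next I call stack.push using east, — result: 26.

Now I run maze.move using east, → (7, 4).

I try maze.sense using east, — result: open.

Using stack.push using east, giving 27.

I run maze.move using east, : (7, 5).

I try maze.sense using north, and see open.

I run stack.push using north, and see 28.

Now I run maze.move using north, and observe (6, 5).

I call maze.sense using north, and get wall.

Now I run maze.sense using east, which returns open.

I invoke stack.push using east, giving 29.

I invoke maze.move using east, and get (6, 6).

Using maze.sense using north, — result: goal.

I run maze.move using north, : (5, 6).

Answer: (5, 6)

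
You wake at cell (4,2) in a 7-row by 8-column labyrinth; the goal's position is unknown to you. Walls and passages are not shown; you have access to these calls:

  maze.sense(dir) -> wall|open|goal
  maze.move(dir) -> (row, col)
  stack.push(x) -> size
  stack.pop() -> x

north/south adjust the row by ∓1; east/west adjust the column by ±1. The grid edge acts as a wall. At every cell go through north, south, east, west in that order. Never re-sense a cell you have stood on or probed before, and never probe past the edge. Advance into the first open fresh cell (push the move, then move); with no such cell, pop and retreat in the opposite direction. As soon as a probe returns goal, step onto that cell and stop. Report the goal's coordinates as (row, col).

Act: maze.sense[north]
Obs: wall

Act: maze.sense[south]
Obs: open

Act: stack.push[south]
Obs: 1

Act: maze.move[south]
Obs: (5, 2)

Act: maze.sense[south]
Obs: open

Act: stack.push[south]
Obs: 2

Act: maze.move[south]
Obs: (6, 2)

Act: maze.sense[east]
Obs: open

Act: stack.push[east]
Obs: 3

Act: maze.move[east]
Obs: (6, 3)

Act: maze.sense[north]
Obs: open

Act: stack.push[north]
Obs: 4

Act: maze.move[north]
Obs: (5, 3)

Act: maze.sense[north]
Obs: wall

Act: maze.sense[east]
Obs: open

Act: stack.push[east]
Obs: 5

Act: maze.move[east]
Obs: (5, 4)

Act: maze.sense[north]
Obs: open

Act: stack.push[north]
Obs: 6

Act: maze.move[north]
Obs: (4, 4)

Act: maze.sense[north]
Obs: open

Act: stack.push[north]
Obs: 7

Act: maze.move[north]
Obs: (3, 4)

Act: maze.sense[north]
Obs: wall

Act: maze.sense[east]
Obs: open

Act: stack.push[east]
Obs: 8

Act: maze.move[east]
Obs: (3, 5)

Act: maze.sense[north]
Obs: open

Act: stack.push[north]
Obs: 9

Act: maze.move[north]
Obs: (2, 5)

Act: maze.sense[north]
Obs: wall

Act: maze.sense[east]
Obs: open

Act: stack.push[east]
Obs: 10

Act: maze.move[east]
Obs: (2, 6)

Act: maze.sense[north]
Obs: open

Act: stack.push[north]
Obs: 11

Act: maze.move[north]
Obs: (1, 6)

Act: maze.sense[north]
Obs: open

Act: stack.push[north]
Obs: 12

Act: maze.move[north]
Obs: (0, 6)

Act: maze.sense[east]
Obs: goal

Act: maze.move[east]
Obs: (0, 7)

Answer: (0, 7)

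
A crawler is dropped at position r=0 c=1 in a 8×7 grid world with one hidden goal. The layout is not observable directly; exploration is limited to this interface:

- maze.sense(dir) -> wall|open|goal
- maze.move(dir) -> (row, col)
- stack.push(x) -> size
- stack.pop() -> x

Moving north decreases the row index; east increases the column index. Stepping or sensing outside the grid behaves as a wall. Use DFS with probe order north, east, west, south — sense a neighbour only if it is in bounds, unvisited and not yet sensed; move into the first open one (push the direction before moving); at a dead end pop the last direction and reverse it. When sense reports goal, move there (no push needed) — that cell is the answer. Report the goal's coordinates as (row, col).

$ maze.sense dir: east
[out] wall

$ maze.sense dir: west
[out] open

$ stack.push x: west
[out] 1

$ maze.move dir: west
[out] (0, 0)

$ maze.sense dir: south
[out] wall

$ stack.pop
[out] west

$ maze.move dir: east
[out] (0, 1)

$ maze.sense dir: south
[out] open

$ stack.push x: south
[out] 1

$ maze.move dir: south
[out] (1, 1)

$ maze.sense dir: east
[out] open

$ stack.push x: east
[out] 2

$ maze.move dir: east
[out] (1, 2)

$ maze.sense dir: east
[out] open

$ stack.push x: east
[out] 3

$ maze.move dir: east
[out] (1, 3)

$ maze.sense dir: north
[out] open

$ stack.push x: north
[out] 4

$ maze.move dir: north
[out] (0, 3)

$ maze.sense dir: east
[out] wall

$ stack.pop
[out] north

$ maze.move dir: south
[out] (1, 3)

$ maze.sense dir: east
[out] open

$ stack.push x: east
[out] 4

$ maze.move dir: east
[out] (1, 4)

$ maze.sense dir: east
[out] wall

$ maze.sense dir: south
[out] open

$ stack.push x: south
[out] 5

$ maze.move dir: south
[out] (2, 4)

$ maze.sense dir: east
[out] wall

$ maze.sense dir: west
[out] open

$ stack.push x: west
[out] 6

$ maze.move dir: west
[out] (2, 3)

$ maze.sense dir: west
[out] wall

$ maze.sense dir: south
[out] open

$ stack.push x: south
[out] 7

$ maze.move dir: south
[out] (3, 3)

$ maze.sense dir: east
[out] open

$ stack.push x: east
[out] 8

$ maze.move dir: east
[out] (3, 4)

$ maze.sense dir: east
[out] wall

$ maze.sense dir: south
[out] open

$ stack.push x: south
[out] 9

$ maze.move dir: south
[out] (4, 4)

$ maze.sense dir: east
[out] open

$ stack.push x: east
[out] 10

$ maze.move dir: east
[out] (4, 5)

$ maze.sense dir: east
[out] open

$ stack.push x: east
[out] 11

$ maze.move dir: east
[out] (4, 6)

$ maze.sense dir: north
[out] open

$ stack.push x: north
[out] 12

$ maze.move dir: north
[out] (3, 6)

$ maze.sense dir: north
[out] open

$ stack.push x: north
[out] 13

$ maze.move dir: north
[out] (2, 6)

$ maze.sense dir: north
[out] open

$ stack.push x: north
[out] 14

$ maze.move dir: north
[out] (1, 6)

$ maze.sense dir: north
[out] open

$ stack.push x: north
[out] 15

$ maze.move dir: north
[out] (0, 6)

$ maze.sense dir: west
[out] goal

$ maze.move dir: west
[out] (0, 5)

Answer: (0, 5)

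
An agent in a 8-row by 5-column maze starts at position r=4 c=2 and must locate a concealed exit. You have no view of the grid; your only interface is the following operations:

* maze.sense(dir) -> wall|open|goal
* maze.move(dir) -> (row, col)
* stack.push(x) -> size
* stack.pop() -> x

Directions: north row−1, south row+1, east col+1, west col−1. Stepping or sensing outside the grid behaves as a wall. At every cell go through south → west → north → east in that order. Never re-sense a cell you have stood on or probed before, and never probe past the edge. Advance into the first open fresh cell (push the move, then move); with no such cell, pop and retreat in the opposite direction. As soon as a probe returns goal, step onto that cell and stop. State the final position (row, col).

CALL sense[dir=south]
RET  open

CALL push[x=south]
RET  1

CALL move[dir=south]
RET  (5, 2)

CALL sense[dir=south]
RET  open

CALL push[x=south]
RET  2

CALL move[dir=south]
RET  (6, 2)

CALL sense[dir=south]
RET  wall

CALL sense[dir=west]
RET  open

CALL push[x=west]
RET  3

CALL move[dir=west]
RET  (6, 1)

CALL sense[dir=south]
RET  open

CALL push[x=south]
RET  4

CALL move[dir=south]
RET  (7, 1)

CALL sense[dir=west]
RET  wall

CALL pop[]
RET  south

CALL move[dir=north]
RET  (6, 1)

CALL sense[dir=west]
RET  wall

CALL sense[dir=north]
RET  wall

CALL pop[]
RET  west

CALL move[dir=east]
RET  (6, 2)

CALL sense[dir=east]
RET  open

CALL push[x=east]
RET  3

CALL move[dir=east]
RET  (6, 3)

CALL sense[dir=south]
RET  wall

CALL sense[dir=north]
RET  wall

CALL sense[dir=east]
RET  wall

CALL pop[]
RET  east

CALL move[dir=west]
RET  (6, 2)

CALL pop[]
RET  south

CALL move[dir=north]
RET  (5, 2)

CALL pop[]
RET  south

CALL move[dir=north]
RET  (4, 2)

CALL sense[dir=west]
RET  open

CALL push[x=west]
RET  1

CALL move[dir=west]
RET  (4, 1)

CALL sense[dir=west]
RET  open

CALL push[x=west]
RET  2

CALL move[dir=west]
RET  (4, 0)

CALL sense[dir=south]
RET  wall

CALL sense[dir=north]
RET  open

CALL push[x=north]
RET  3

CALL move[dir=north]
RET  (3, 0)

CALL sense[dir=north]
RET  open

CALL push[x=north]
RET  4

CALL move[dir=north]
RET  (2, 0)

CALL sense[dir=north]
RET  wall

CALL sense[dir=east]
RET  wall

CALL pop[]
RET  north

CALL move[dir=south]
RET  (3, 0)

CALL sense[dir=east]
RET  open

CALL push[x=east]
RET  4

CALL move[dir=east]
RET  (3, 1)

CALL sense[dir=east]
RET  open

CALL push[x=east]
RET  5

CALL move[dir=east]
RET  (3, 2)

CALL sense[dir=north]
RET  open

CALL push[x=north]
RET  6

CALL move[dir=north]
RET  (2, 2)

CALL sense[dir=north]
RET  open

CALL push[x=north]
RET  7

CALL move[dir=north]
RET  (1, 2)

CALL sense[dir=west]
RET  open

CALL push[x=west]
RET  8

CALL move[dir=west]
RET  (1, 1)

CALL sense[dir=north]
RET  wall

CALL pop[]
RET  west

CALL move[dir=east]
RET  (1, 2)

CALL sense[dir=north]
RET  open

CALL push[x=north]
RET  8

CALL move[dir=north]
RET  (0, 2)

CALL sense[dir=east]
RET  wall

CALL pop[]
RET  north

CALL move[dir=south]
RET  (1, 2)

CALL sense[dir=east]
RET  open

CALL push[x=east]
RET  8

CALL move[dir=east]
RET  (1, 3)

CALL sense[dir=south]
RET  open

CALL push[x=south]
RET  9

CALL move[dir=south]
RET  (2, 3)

CALL sense[dir=south]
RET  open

CALL push[x=south]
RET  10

CALL move[dir=south]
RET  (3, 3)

CALL sense[dir=south]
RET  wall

CALL sense[dir=east]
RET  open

CALL push[x=east]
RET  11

CALL move[dir=east]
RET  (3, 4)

CALL sense[dir=south]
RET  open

CALL push[x=south]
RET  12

CALL move[dir=south]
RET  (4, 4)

CALL sense[dir=south]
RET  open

CALL push[x=south]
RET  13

CALL move[dir=south]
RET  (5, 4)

CALL pop[]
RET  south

CALL move[dir=north]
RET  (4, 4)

CALL pop[]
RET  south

CALL move[dir=north]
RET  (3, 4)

CALL sense[dir=north]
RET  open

CALL push[x=north]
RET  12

CALL move[dir=north]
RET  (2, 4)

CALL sense[dir=north]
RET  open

CALL push[x=north]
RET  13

CALL move[dir=north]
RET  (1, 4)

CALL sense[dir=north]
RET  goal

CALL move[dir=north]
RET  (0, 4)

Answer: (0, 4)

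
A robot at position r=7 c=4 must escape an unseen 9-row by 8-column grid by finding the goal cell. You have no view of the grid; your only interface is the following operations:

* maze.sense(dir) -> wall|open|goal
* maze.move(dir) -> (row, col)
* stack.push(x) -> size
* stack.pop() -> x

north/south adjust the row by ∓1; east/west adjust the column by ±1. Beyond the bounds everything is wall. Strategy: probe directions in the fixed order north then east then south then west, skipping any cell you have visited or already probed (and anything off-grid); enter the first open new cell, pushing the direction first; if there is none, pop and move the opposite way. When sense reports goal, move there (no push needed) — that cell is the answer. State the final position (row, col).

$ sense dir=north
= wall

$ sense dir=east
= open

$ push x=east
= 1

$ move dir=east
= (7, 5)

$ sense dir=north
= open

$ push x=north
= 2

$ move dir=north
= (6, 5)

$ sense dir=north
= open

$ push x=north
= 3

$ move dir=north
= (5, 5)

$ sense dir=north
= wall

$ sense dir=east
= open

$ push x=east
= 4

$ move dir=east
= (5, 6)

$ sense dir=north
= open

$ push x=north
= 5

$ move dir=north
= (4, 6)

$ sense dir=north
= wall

$ sense dir=east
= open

$ push x=east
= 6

$ move dir=east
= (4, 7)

$ sense dir=north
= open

$ push x=north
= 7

$ move dir=north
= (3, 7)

$ sense dir=north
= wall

$ pop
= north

$ move dir=south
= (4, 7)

$ sense dir=south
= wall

$ pop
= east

$ move dir=west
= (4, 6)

$ pop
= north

$ move dir=south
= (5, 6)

$ sense dir=south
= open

$ push x=south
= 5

$ move dir=south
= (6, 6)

$ sense dir=east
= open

$ push x=east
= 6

$ move dir=east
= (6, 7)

$ sense dir=south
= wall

$ pop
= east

$ move dir=west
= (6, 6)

$ sense dir=south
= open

$ push x=south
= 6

$ move dir=south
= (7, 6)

$ sense dir=south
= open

$ push x=south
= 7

$ move dir=south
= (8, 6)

$ sense dir=east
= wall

$ sense dir=west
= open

$ push x=west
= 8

$ move dir=west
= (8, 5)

$ sense dir=west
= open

$ push x=west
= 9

$ move dir=west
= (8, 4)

$ sense dir=west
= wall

$ pop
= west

$ move dir=east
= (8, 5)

$ pop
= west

$ move dir=east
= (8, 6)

$ pop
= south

$ move dir=north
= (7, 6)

$ pop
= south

$ move dir=north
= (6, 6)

$ pop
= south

$ move dir=north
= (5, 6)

$ pop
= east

$ move dir=west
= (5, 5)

$ sense dir=west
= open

$ push x=west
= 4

$ move dir=west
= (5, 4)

$ sense dir=north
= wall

$ sense dir=west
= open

$ push x=west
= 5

$ move dir=west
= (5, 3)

$ sense dir=north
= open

$ push x=north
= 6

$ move dir=north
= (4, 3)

$ sense dir=north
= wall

$ sense dir=west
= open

$ push x=west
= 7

$ move dir=west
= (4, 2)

$ sense dir=north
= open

$ push x=north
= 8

$ move dir=north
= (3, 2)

$ sense dir=north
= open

$ push x=north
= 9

$ move dir=north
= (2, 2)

$ sense dir=north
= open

$ push x=north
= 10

$ move dir=north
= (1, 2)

$ sense dir=north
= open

$ push x=north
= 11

$ move dir=north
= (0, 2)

$ sense dir=east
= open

$ push x=east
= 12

$ move dir=east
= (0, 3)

$ sense dir=east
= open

$ push x=east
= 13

$ move dir=east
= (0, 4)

$ sense dir=east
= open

$ push x=east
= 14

$ move dir=east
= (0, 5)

$ sense dir=east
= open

$ push x=east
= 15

$ move dir=east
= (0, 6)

$ sense dir=east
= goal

$ move dir=east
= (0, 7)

Answer: (0, 7)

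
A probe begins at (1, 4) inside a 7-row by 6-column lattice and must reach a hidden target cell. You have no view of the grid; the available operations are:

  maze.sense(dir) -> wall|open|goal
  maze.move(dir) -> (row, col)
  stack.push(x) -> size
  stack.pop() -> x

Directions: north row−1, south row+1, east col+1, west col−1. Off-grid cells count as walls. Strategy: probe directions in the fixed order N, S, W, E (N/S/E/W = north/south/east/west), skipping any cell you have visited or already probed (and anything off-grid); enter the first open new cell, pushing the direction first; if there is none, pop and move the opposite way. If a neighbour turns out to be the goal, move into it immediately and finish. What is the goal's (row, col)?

==> maze.sense(north)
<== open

==> stack.push(north)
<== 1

==> maze.move(north)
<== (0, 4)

==> maze.sense(west)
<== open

==> stack.push(west)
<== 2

==> maze.move(west)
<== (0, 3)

==> maze.sense(south)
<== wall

==> maze.sense(west)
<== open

==> stack.push(west)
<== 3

==> maze.move(west)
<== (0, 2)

==> maze.sense(south)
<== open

==> stack.push(south)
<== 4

==> maze.move(south)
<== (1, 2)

==> maze.sense(south)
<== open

==> stack.push(south)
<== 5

==> maze.move(south)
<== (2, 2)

==> maze.sense(south)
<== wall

==> maze.sense(west)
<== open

==> stack.push(west)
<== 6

==> maze.move(west)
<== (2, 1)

==> maze.sense(north)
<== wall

==> maze.sense(south)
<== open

==> stack.push(south)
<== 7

==> maze.move(south)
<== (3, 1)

==> maze.sense(south)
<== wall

==> maze.sense(west)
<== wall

==> stack.pop()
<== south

==> maze.move(north)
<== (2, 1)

==> maze.sense(west)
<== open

==> stack.push(west)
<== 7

==> maze.move(west)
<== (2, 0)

==> maze.sense(north)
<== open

==> stack.push(north)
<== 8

==> maze.move(north)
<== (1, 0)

==> maze.sense(north)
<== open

==> stack.push(north)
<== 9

==> maze.move(north)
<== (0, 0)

==> maze.sense(east)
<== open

==> stack.push(east)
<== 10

==> maze.move(east)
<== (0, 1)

==> stack.pop()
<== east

==> maze.move(west)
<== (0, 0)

==> stack.pop()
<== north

==> maze.move(south)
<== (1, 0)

==> stack.pop()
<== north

==> maze.move(south)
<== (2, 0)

==> stack.pop()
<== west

==> maze.move(east)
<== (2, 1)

==> stack.pop()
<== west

==> maze.move(east)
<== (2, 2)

==> maze.sense(east)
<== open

==> stack.push(east)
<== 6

==> maze.move(east)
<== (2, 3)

==> maze.sense(south)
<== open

==> stack.push(south)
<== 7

==> maze.move(south)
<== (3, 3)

==> maze.sense(south)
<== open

==> stack.push(south)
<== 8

==> maze.move(south)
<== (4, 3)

==> maze.sense(south)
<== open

==> stack.push(south)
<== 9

==> maze.move(south)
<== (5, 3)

==> maze.sense(south)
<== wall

==> maze.sense(west)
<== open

==> stack.push(west)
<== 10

==> maze.move(west)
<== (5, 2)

==> maze.sense(north)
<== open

==> stack.push(north)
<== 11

==> maze.move(north)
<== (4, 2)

==> stack.pop()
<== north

==> maze.move(south)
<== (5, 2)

==> maze.sense(south)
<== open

==> stack.push(south)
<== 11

==> maze.move(south)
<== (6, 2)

==> maze.sense(west)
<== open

==> stack.push(west)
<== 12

==> maze.move(west)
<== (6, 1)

==> maze.sense(north)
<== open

==> stack.push(north)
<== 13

==> maze.move(north)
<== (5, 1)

==> maze.sense(west)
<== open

==> stack.push(west)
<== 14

==> maze.move(west)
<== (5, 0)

==> maze.sense(north)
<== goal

==> maze.move(north)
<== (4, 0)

Answer: (4, 0)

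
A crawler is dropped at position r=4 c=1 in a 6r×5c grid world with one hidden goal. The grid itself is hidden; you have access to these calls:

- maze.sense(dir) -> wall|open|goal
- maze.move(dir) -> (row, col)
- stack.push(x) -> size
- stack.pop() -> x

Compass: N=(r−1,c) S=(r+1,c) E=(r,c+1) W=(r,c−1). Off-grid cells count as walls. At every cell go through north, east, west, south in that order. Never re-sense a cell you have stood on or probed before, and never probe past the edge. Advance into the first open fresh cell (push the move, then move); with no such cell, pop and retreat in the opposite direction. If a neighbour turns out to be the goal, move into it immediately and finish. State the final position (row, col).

% maze.sense north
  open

% stack.push north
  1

% maze.move north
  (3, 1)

% maze.sense north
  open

% stack.push north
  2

% maze.move north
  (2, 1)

% maze.sense north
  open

% stack.push north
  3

% maze.move north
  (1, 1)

% maze.sense north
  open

% stack.push north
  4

% maze.move north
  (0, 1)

% maze.sense east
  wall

% maze.sense west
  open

% stack.push west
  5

% maze.move west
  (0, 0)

% maze.sense south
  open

% stack.push south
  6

% maze.move south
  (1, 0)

% maze.sense south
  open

% stack.push south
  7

% maze.move south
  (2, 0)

% maze.sense south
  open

% stack.push south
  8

% maze.move south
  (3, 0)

% maze.sense south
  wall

% stack.pop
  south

% maze.move north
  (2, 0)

% stack.pop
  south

% maze.move north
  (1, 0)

% stack.pop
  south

% maze.move north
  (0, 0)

% stack.pop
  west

% maze.move east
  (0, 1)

% stack.pop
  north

% maze.move south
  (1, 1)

% maze.sense east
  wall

% stack.pop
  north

% maze.move south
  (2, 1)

% maze.sense east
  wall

% stack.pop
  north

% maze.move south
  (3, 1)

% maze.sense east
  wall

% stack.pop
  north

% maze.move south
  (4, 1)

% maze.sense east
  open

% stack.push east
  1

% maze.move east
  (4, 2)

% maze.sense east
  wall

% maze.sense south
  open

% stack.push south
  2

% maze.move south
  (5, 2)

% maze.sense east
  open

% stack.push east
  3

% maze.move east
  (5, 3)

% maze.sense east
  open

% stack.push east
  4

% maze.move east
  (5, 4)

% maze.sense north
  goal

% maze.move north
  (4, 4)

Answer: (4, 4)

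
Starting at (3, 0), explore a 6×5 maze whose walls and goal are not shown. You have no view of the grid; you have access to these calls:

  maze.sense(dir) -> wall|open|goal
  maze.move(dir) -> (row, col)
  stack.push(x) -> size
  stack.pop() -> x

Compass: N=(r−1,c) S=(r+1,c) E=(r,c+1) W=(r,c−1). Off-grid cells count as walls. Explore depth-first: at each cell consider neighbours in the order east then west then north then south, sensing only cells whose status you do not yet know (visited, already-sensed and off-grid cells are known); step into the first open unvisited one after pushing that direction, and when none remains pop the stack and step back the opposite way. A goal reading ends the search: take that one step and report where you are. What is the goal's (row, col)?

-- sense(dir→east) => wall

-- sense(dir→north) => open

-- push(x→north) => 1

-- move(dir→north) => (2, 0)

-- sense(dir→east) => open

-- push(x→east) => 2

-- move(dir→east) => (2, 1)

-- sense(dir→east) => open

-- push(x→east) => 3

-- move(dir→east) => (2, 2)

-- sense(dir→east) => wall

-- sense(dir→north) => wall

-- sense(dir→south) => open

-- push(x→south) => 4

-- move(dir→south) => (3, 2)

-- sense(dir→east) => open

-- push(x→east) => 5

-- move(dir→east) => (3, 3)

-- sense(dir→east) => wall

-- sense(dir→south) => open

-- push(x→south) => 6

-- move(dir→south) => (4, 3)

-- sense(dir→east) => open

-- push(x→east) => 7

-- move(dir→east) => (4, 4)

-- sense(dir→south) => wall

-- pop() => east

-- move(dir→west) => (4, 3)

-- sense(dir→west) => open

-- push(x→west) => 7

-- move(dir→west) => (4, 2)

-- sense(dir→west) => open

-- push(x→west) => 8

-- move(dir→west) => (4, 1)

-- sense(dir→west) => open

-- push(x→west) => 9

-- move(dir→west) => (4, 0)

-- sense(dir→south) => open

-- push(x→south) => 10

-- move(dir→south) => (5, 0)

-- sense(dir→east) => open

-- push(x→east) => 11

-- move(dir→east) => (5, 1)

-- sense(dir→east) => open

-- push(x→east) => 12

-- move(dir→east) => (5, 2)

-- sense(dir→east) => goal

-- move(dir→east) => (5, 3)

Answer: (5, 3)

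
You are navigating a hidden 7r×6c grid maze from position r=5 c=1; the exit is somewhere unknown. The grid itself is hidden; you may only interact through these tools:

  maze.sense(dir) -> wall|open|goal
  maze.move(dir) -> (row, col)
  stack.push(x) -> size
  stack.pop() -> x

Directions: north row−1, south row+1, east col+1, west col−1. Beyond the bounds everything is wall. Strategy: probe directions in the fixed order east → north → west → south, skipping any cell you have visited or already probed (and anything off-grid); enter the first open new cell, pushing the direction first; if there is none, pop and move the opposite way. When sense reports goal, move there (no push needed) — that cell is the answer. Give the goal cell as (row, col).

[in] maze.sense dir: east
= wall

[in] maze.sense dir: north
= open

[in] stack.push x: north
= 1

[in] maze.move dir: north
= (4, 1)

[in] maze.sense dir: east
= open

[in] stack.push x: east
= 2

[in] maze.move dir: east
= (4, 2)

[in] maze.sense dir: east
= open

[in] stack.push x: east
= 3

[in] maze.move dir: east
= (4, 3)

[in] maze.sense dir: east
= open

[in] stack.push x: east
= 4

[in] maze.move dir: east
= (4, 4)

[in] maze.sense dir: east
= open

[in] stack.push x: east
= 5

[in] maze.move dir: east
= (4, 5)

[in] maze.sense dir: north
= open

[in] stack.push x: north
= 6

[in] maze.move dir: north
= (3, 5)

[in] maze.sense dir: north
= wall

[in] maze.sense dir: west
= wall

[in] stack.pop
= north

[in] maze.move dir: south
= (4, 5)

[in] maze.sense dir: south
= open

[in] stack.push x: south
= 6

[in] maze.move dir: south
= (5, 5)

[in] maze.sense dir: west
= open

[in] stack.push x: west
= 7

[in] maze.move dir: west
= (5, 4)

[in] maze.sense dir: west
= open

[in] stack.push x: west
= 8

[in] maze.move dir: west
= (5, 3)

[in] maze.sense dir: south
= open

[in] stack.push x: south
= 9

[in] maze.move dir: south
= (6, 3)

[in] maze.sense dir: east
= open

[in] stack.push x: east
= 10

[in] maze.move dir: east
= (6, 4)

[in] maze.sense dir: east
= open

[in] stack.push x: east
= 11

[in] maze.move dir: east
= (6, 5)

[in] stack.pop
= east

[in] maze.move dir: west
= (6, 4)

[in] stack.pop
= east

[in] maze.move dir: west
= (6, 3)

[in] maze.sense dir: west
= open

[in] stack.push x: west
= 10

[in] maze.move dir: west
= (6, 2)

[in] maze.sense dir: west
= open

[in] stack.push x: west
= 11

[in] maze.move dir: west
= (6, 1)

[in] maze.sense dir: west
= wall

[in] stack.pop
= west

[in] maze.move dir: east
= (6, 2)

[in] stack.pop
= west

[in] maze.move dir: east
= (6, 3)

[in] stack.pop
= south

[in] maze.move dir: north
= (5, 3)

[in] stack.pop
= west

[in] maze.move dir: east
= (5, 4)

[in] stack.pop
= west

[in] maze.move dir: east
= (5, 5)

[in] stack.pop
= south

[in] maze.move dir: north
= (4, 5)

[in] stack.pop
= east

[in] maze.move dir: west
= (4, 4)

[in] stack.pop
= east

[in] maze.move dir: west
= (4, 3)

[in] maze.sense dir: north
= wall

[in] stack.pop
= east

[in] maze.move dir: west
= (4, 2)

[in] maze.sense dir: north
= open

[in] stack.push x: north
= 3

[in] maze.move dir: north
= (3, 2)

[in] maze.sense dir: north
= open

[in] stack.push x: north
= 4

[in] maze.move dir: north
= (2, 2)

[in] maze.sense dir: east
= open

[in] stack.push x: east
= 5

[in] maze.move dir: east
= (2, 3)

[in] maze.sense dir: east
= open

[in] stack.push x: east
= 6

[in] maze.move dir: east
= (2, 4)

[in] maze.sense dir: north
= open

[in] stack.push x: north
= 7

[in] maze.move dir: north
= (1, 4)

[in] maze.sense dir: east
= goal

[in] maze.move dir: east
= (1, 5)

Answer: (1, 5)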